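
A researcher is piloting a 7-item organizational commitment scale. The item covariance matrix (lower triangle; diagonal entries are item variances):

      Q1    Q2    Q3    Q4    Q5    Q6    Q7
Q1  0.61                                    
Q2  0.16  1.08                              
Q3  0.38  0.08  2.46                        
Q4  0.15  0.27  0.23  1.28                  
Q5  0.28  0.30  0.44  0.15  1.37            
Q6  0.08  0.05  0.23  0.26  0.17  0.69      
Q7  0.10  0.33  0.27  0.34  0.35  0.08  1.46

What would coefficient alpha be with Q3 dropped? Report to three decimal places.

coefficient alpha = 0.583

Remaining items: Q1, Q2, Q4, Q5, Q6, Q7 (k = 6).
Σσ²ᵢ = 0.61 + 1.08 + 1.28 + 1.37 + 0.69 + 1.46 = 6.49
σ²_T = 6.49 + 2 × 3.07 = 12.63
α (item deleted) = (6/5)·(1 − 6.49/12.63) = 0.583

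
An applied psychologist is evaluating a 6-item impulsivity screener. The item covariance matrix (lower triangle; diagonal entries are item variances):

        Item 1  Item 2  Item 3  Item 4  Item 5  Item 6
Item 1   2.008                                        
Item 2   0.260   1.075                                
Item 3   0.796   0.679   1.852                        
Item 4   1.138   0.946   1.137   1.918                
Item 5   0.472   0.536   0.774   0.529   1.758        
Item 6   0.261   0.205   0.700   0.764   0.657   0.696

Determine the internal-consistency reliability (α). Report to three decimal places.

ΣVar(i) = 2.008 + 1.075 + 1.852 + 1.918 + 1.758 + 0.696 = 9.307
Sum of off-diagonal covariances = 9.854
total variance = 9.307 + 2 × 9.854 = 29.015
α = (k/(k−1))·(1 − ΣVar(i)/total variance) = (6/5)·(1 − 9.307/29.015) = 0.815

α = 0.815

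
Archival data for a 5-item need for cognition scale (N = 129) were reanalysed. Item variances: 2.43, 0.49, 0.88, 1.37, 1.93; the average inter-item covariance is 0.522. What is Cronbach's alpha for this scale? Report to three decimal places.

Cronbach's alpha = 0.744

Σσ²ᵢ = 2.43 + 0.49 + 0.88 + 1.37 + 1.93 = 7.10
Sum of the 10 distinct covariances = 10 × 0.522 = 5.220
σ²_total = Σσ²ᵢ + 2·Σcov = 7.10 + 2 × 5.220 = 17.540
α = (5/4)·(1 − 7.10/17.540) = 0.744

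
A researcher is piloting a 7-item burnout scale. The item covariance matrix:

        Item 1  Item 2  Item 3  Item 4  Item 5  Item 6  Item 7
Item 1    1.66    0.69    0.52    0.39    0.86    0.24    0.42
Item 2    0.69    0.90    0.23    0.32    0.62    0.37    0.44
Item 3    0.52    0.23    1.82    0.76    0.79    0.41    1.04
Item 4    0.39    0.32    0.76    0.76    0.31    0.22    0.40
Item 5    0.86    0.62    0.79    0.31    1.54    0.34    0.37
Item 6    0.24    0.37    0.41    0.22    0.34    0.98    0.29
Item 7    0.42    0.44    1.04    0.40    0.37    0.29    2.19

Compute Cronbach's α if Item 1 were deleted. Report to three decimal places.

Cronbach's α = 0.753

Remaining items: Item 2, Item 3, Item 4, Item 5, Item 6, Item 7 (k = 6).
Σσ²ᵢ = 0.90 + 1.82 + 0.76 + 1.54 + 0.98 + 2.19 = 8.19
σ²_total = 8.19 + 2 × 6.91 = 22.01
α (item deleted) = (6/5)·(1 − 8.19/22.01) = 0.753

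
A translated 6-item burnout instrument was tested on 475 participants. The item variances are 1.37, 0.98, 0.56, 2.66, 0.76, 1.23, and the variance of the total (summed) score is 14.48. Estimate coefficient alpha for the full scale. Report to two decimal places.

Σσᵢ² = 1.37 + 0.98 + 0.56 + 2.66 + 0.76 + 1.23 = 7.56
α = (k/(k−1))·(1 − Σσᵢ²/σ²_T) = (6/5)·(1 − 7.56/14.48) = 0.57

α = 0.57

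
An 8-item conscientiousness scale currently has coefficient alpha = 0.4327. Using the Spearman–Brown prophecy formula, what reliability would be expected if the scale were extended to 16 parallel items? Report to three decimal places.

predicted reliability = 0.604

Length factor m = 16/8 = 2.0000
α' = m·α / (1 + (m−1)·α)
   = 16/8 × 0.4327 / (1 + (16/8 − 1) × 0.4327)
   = 0.8654 / 1.4327 = 0.604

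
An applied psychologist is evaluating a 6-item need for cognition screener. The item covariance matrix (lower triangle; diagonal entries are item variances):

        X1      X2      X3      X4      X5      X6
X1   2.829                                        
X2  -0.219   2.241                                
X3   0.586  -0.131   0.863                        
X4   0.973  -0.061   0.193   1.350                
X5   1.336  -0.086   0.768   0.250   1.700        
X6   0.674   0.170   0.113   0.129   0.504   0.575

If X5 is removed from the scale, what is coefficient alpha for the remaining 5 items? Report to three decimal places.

coefficient alpha = 0.477

Remaining items: X1, X2, X3, X4, X6 (k = 5).
ΣVar(i) = 2.829 + 2.241 + 0.863 + 1.350 + 0.575 = 7.858
total variance = 7.858 + 2 × 2.427 = 12.712
α (item deleted) = (5/4)·(1 − 7.858/12.712) = 0.477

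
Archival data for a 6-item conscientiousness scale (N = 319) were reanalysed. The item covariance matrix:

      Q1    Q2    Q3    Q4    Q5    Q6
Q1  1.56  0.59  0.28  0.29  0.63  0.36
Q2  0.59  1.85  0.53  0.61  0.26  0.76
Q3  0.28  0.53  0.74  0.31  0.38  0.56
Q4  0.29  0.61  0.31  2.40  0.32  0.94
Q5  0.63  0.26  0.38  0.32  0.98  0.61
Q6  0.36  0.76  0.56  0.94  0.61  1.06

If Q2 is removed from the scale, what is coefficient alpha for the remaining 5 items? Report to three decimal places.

coefficient alpha = 0.727

Remaining items: Q1, Q3, Q4, Q5, Q6 (k = 5).
Σσᵢ² = 1.56 + 0.74 + 2.40 + 0.98 + 1.06 = 6.74
Var(T) = 6.74 + 2 × 4.68 = 16.10
α (item deleted) = (5/4)·(1 − 6.74/16.10) = 0.727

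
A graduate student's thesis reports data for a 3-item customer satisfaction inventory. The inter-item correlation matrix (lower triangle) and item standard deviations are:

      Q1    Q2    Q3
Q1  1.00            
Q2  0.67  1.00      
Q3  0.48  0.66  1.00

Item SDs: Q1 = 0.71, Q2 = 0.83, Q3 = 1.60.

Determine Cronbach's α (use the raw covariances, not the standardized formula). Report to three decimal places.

α = 0.738

Σσ²ᵢ = 0.71² + 0.83² + 1.60² = 3.7530
Covariances σ_ij = r_ij · s_i · s_j:
  σ(Q1,Q2) = 0.67 × 0.71 × 0.83 = 0.3948
  σ(Q1,Q3) = 0.48 × 0.71 × 1.60 = 0.5453
  σ(Q2,Q3) = 0.66 × 0.83 × 1.60 = 0.8765
σ²_T = Σσ²ᵢ + 2·Σσ_ij = 3.7530 + 2 × 1.8166 = 7.3862
α = (3/2)·(1 − 3.7530/7.3862) = 0.738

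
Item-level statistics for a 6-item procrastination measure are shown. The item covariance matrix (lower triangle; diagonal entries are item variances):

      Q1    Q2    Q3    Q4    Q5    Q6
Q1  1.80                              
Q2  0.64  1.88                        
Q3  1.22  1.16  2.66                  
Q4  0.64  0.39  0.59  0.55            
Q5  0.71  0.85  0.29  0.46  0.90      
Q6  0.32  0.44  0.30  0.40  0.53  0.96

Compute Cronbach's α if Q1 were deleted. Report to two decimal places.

Remaining items: Q2, Q3, Q4, Q5, Q6 (k = 5).
Σσ²ᵢ = 1.88 + 2.66 + 0.55 + 0.90 + 0.96 = 6.95
σ²_T = 6.95 + 2 × 5.41 = 17.77
α (item deleted) = (5/4)·(1 − 6.95/17.77) = 0.76

Cronbach's α = 0.76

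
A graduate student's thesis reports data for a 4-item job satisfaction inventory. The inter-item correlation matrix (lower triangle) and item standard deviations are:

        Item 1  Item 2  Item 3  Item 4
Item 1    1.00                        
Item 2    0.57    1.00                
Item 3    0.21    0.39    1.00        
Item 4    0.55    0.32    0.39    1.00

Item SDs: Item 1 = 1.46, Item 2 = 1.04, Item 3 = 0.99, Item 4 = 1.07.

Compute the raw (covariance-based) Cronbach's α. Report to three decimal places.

Cronbach's α = 0.727

Σσ²ᵢ = 1.46² + 1.04² + 0.99² + 1.07² = 5.3382
Covariances σ_ij = r_ij · s_i · s_j:
  σ(Item 1,Item 2) = 0.57 × 1.46 × 1.04 = 0.8655
  σ(Item 1,Item 3) = 0.21 × 1.46 × 0.99 = 0.3035
  σ(Item 1,Item 4) = 0.55 × 1.46 × 1.07 = 0.8592
  σ(Item 2,Item 3) = 0.39 × 1.04 × 0.99 = 0.4015
  σ(Item 2,Item 4) = 0.32 × 1.04 × 1.07 = 0.3561
  σ(Item 3,Item 4) = 0.39 × 0.99 × 1.07 = 0.4131
σ²_T = Σσ²ᵢ + 2·Σσ_ij = 5.3382 + 2 × 3.1989 = 11.7360
α = (4/3)·(1 − 5.3382/11.7360) = 0.727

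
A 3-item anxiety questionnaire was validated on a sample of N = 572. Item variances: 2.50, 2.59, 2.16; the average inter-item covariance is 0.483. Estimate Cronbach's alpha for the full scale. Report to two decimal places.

Cronbach's alpha = 0.43

Σσᵢ² = 2.50 + 2.59 + 2.16 = 7.25
Sum of the 3 distinct covariances = 3 × 0.483 = 1.449
σ²_T = Σσᵢ² + 2·Σcov = 7.25 + 2 × 1.449 = 10.148
α = (3/2)·(1 − 7.25/10.148) = 0.43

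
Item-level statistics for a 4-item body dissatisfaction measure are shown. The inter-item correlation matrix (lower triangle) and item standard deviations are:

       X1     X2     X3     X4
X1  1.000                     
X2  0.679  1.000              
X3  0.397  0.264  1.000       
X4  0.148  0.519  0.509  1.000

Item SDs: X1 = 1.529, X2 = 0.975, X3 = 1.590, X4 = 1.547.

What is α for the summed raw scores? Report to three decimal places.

Σσ²ᵢ = 1.529² + 0.975² + 1.590² + 1.547² = 8.2098
Covariances σ_ij = r_ij · s_i · s_j:
  σ(X1,X2) = 0.679 × 1.529 × 0.975 = 1.0122
  σ(X1,X3) = 0.397 × 1.529 × 1.590 = 0.9652
  σ(X1,X4) = 0.148 × 1.529 × 1.547 = 0.3501
  σ(X2,X3) = 0.264 × 0.975 × 1.590 = 0.4093
  σ(X2,X4) = 0.519 × 0.975 × 1.547 = 0.7828
  σ(X3,X4) = 0.509 × 1.590 × 1.547 = 1.2520
σ²_T = Σσ²ᵢ + 2·Σσ_ij = 8.2098 + 2 × 4.7716 = 17.7530
α = (4/3)·(1 − 8.2098/17.7530) = 0.717

α = 0.717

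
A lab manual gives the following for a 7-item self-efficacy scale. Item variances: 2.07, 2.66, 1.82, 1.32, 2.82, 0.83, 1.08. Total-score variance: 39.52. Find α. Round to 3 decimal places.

α = 0.795

sum of item variances = 2.07 + 2.66 + 1.82 + 1.32 + 2.82 + 0.83 + 1.08 = 12.60
α = (k/(k−1))·(1 − sum of item variances/σ²_total) = (7/6)·(1 − 12.60/39.52) = 0.795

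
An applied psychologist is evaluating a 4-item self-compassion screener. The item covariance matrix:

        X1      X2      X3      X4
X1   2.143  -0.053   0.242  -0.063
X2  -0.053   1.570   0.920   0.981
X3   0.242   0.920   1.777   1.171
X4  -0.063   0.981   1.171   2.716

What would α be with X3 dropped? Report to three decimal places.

Remaining items: X1, X2, X4 (k = 3).
sum of item variances = 2.143 + 1.570 + 2.716 = 6.429
Var(T) = 6.429 + 2 × 0.865 = 8.159
α (item deleted) = (3/2)·(1 − 6.429/8.159) = 0.318

α = 0.318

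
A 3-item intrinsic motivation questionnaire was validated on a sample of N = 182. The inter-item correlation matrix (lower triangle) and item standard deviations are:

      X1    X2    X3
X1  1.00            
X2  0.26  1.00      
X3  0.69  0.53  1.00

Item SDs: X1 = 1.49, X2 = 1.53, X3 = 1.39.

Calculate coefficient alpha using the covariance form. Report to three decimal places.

α = 0.739

Σσ²ᵢ = 1.49² + 1.53² + 1.39² = 6.4931
Covariances σ_ij = r_ij · s_i · s_j:
  σ(X1,X2) = 0.26 × 1.49 × 1.53 = 0.5927
  σ(X1,X3) = 0.69 × 1.49 × 1.39 = 1.4291
  σ(X2,X3) = 0.53 × 1.53 × 1.39 = 1.1272
σ²_T = Σσ²ᵢ + 2·Σσ_ij = 6.4931 + 2 × 3.1490 = 12.7911
α = (3/2)·(1 − 6.4931/12.7911) = 0.739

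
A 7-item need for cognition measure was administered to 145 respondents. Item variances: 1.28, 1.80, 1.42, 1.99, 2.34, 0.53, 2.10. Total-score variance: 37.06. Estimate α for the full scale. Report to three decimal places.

sum of item variances = 1.28 + 1.80 + 1.42 + 1.99 + 2.34 + 0.53 + 2.10 = 11.46
α = (k/(k−1))·(1 − sum of item variances/σ²_T) = (7/6)·(1 − 11.46/37.06) = 0.806

α = 0.806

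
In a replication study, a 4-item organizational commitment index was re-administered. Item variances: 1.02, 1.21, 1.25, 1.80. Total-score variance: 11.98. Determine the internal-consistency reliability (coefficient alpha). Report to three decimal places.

coefficient alpha = 0.746

ΣVar(i) = 1.02 + 1.21 + 1.25 + 1.80 = 5.28
α = (k/(k−1))·(1 − ΣVar(i)/total variance) = (4/3)·(1 − 5.28/11.98) = 0.746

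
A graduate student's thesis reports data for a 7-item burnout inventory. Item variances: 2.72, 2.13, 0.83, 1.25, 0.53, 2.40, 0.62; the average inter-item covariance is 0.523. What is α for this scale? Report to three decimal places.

α = 0.790

sum of item variances = 2.72 + 2.13 + 0.83 + 1.25 + 0.53 + 2.40 + 0.62 = 10.48
Sum of the 21 distinct covariances = 21 × 0.523 = 10.983
total variance = sum of item variances + 2·Σcov = 10.48 + 2 × 10.983 = 32.446
α = (7/6)·(1 − 10.48/32.446) = 0.790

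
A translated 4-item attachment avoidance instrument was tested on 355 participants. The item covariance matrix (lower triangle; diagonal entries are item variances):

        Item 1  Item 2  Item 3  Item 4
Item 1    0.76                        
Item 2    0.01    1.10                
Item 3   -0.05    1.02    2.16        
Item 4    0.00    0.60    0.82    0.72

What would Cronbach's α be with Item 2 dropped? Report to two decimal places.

Remaining items: Item 1, Item 3, Item 4 (k = 3).
sum of item variances = 0.76 + 2.16 + 0.72 = 3.64
Var(T) = 3.64 + 2 × 0.77 = 5.18
α (item deleted) = (3/2)·(1 − 3.64/5.18) = 0.45

α = 0.45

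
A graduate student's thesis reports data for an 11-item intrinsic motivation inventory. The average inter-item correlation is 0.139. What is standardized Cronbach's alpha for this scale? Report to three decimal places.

Standardized α = k·r̄ / (1 + (k−1)·r̄) = 11 × 0.139 / (1 + 10 × 0.139)
  = 1.5290 / 2.3900 = 0.640

α = 0.640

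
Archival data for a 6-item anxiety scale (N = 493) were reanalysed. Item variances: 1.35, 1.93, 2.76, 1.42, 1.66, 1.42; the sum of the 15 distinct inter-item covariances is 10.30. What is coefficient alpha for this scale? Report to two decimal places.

α = 0.79

Σσ²ᵢ = 1.35 + 1.93 + 2.76 + 1.42 + 1.66 + 1.42 = 10.54
Sum of distinct covariances = 10.30
σ²_total = Σσ²ᵢ + 2·Σcov = 10.54 + 2 × 10.30 = 31.14
α = (6/5)·(1 − 10.54/31.14) = 0.79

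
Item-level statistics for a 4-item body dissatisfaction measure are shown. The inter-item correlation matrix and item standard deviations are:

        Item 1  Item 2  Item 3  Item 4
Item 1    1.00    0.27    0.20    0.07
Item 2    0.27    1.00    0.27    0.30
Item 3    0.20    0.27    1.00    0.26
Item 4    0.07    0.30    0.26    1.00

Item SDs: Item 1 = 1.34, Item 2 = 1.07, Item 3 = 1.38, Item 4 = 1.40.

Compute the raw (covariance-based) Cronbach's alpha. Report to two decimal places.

Σσ²ᵢ = 1.34² + 1.07² + 1.38² + 1.40² = 6.8049
Covariances σ_ij = r_ij · s_i · s_j:
  σ(Item 1,Item 2) = 0.27 × 1.34 × 1.07 = 0.3871
  σ(Item 1,Item 3) = 0.20 × 1.34 × 1.38 = 0.3698
  σ(Item 1,Item 4) = 0.07 × 1.34 × 1.40 = 0.1313
  σ(Item 2,Item 3) = 0.27 × 1.07 × 1.38 = 0.3987
  σ(Item 2,Item 4) = 0.30 × 1.07 × 1.40 = 0.4494
  σ(Item 3,Item 4) = 0.26 × 1.38 × 1.40 = 0.5023
σ²_T = Σσ²ᵢ + 2·Σσ_ij = 6.8049 + 2 × 2.2386 = 11.2821
α = (4/3)·(1 − 6.8049/11.2821) = 0.53

Cronbach's alpha = 0.53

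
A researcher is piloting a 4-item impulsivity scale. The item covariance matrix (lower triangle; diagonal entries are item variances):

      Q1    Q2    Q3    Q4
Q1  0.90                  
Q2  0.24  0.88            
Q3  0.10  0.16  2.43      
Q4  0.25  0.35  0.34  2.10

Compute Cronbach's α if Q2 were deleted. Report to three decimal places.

Remaining items: Q1, Q3, Q4 (k = 3).
Σσ²ᵢ = 0.90 + 2.43 + 2.10 = 5.43
σ²_T = 5.43 + 2 × 0.69 = 6.81
α (item deleted) = (3/2)·(1 − 5.43/6.81) = 0.304

α = 0.304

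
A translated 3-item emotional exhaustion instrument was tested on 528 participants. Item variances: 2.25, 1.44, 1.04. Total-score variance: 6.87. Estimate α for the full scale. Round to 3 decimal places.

Σσ²ᵢ = 2.25 + 1.44 + 1.04 = 4.73
α = (k/(k−1))·(1 − Σσ²ᵢ/σ²_T) = (3/2)·(1 − 4.73/6.87) = 0.467

α = 0.467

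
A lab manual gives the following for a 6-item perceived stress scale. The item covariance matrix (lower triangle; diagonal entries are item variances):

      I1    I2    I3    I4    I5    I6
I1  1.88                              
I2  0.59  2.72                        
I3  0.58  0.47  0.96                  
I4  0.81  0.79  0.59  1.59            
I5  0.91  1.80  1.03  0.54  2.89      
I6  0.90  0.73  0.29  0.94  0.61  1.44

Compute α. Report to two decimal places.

α = 0.80

Σσ²ᵢ = 1.88 + 2.72 + 0.96 + 1.59 + 2.89 + 1.44 = 11.48
Sum of off-diagonal covariances = 11.58
σ²_T = 11.48 + 2 × 11.58 = 34.64
α = (k/(k−1))·(1 − Σσ²ᵢ/σ²_T) = (6/5)·(1 − 11.48/34.64) = 0.80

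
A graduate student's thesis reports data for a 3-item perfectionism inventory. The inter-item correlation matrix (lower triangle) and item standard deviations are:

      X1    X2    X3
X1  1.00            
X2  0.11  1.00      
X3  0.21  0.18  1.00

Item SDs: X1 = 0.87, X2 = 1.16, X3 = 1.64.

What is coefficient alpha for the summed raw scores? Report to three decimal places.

coefficient alpha = 0.359

Σσ²ᵢ = 0.87² + 1.16² + 1.64² = 4.7921
Covariances σ_ij = r_ij · s_i · s_j:
  σ(X1,X2) = 0.11 × 0.87 × 1.16 = 0.1110
  σ(X1,X3) = 0.21 × 0.87 × 1.64 = 0.2996
  σ(X2,X3) = 0.18 × 1.16 × 1.64 = 0.3424
σ²_T = Σσ²ᵢ + 2·Σσ_ij = 4.7921 + 2 × 0.7530 = 6.2981
α = (3/2)·(1 − 4.7921/6.2981) = 0.359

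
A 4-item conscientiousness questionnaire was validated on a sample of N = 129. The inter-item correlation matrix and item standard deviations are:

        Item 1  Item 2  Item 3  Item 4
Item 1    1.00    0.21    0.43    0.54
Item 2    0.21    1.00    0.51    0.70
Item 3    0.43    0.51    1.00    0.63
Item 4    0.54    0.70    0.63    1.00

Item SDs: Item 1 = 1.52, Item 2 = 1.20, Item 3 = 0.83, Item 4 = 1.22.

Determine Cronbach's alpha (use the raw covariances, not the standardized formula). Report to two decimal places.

Σσ²ᵢ = 1.52² + 1.20² + 0.83² + 1.22² = 5.9277
Covariances σ_ij = r_ij · s_i · s_j:
  σ(Item 1,Item 2) = 0.21 × 1.52 × 1.20 = 0.3830
  σ(Item 1,Item 3) = 0.43 × 1.52 × 0.83 = 0.5425
  σ(Item 1,Item 4) = 0.54 × 1.52 × 1.22 = 1.0014
  σ(Item 2,Item 3) = 0.51 × 1.20 × 0.83 = 0.5080
  σ(Item 2,Item 4) = 0.70 × 1.20 × 1.22 = 1.0248
  σ(Item 3,Item 4) = 0.63 × 0.83 × 1.22 = 0.6379
σ²_T = Σσ²ᵢ + 2·Σσ_ij = 5.9277 + 2 × 4.0976 = 14.1229
α = (4/3)·(1 − 5.9277/14.1229) = 0.77

Cronbach's alpha = 0.77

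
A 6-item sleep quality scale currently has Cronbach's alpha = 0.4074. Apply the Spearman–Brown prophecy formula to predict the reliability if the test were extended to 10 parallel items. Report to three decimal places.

Length factor m = 10/6 = 1.6667
α' = m·α / (1 + (m−1)·α)
   = 10/6 × 0.4074 / (1 + (10/6 − 1) × 0.4074)
   = 0.6790 / 1.2716 = 0.534

predicted reliability = 0.534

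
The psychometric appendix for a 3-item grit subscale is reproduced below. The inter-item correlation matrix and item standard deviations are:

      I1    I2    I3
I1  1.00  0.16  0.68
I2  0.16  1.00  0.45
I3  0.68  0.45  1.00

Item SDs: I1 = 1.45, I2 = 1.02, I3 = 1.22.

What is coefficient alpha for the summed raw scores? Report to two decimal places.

Σσ²ᵢ = 1.45² + 1.02² + 1.22² = 4.6313
Covariances σ_ij = r_ij · s_i · s_j:
  σ(I1,I2) = 0.16 × 1.45 × 1.02 = 0.2366
  σ(I1,I3) = 0.68 × 1.45 × 1.22 = 1.2029
  σ(I2,I3) = 0.45 × 1.02 × 1.22 = 0.5600
σ²_T = Σσ²ᵢ + 2·Σσ_ij = 4.6313 + 2 × 1.9995 = 8.6303
α = (3/2)·(1 − 4.6313/8.6303) = 0.70

coefficient alpha = 0.70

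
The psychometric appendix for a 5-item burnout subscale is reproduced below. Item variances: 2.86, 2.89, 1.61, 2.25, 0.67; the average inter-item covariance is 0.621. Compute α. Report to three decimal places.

sum of item variances = 2.86 + 2.89 + 1.61 + 2.25 + 0.67 = 10.28
Sum of the 10 distinct covariances = 10 × 0.621 = 6.210
σ²_total = sum of item variances + 2·Σcov = 10.28 + 2 × 6.210 = 22.700
α = (5/4)·(1 − 10.28/22.700) = 0.684

α = 0.684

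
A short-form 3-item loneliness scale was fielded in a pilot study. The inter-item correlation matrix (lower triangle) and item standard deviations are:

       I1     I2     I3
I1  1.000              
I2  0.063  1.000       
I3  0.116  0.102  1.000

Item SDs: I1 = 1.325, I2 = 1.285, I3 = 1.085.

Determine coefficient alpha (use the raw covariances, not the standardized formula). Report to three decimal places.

Σσ²ᵢ = 1.325² + 1.285² + 1.085² = 4.5841
Covariances σ_ij = r_ij · s_i · s_j:
  σ(I1,I2) = 0.063 × 1.325 × 1.285 = 0.1073
  σ(I1,I3) = 0.116 × 1.325 × 1.085 = 0.1668
  σ(I2,I3) = 0.102 × 1.285 × 1.085 = 0.1422
σ²_T = Σσ²ᵢ + 2·Σσ_ij = 4.5841 + 2 × 0.4163 = 5.4167
α = (3/2)·(1 − 4.5841/5.4167) = 0.231

α = 0.231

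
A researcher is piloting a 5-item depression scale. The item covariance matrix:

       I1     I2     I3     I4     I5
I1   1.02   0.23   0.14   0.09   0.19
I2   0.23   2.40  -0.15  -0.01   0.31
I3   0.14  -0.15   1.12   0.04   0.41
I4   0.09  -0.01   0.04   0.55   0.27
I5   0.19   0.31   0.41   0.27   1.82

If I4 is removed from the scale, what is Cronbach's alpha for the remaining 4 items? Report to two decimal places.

Remaining items: I1, I2, I3, I5 (k = 4).
sum of item variances = 1.02 + 2.40 + 1.12 + 1.82 = 6.36
σ²_T = 6.36 + 2 × 1.13 = 8.62
α (item deleted) = (4/3)·(1 − 6.36/8.62) = 0.35

α = 0.35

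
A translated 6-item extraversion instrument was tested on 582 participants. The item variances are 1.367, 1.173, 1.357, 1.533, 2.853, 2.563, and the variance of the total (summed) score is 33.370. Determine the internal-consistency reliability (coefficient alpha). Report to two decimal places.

coefficient alpha = 0.81

sum of item variances = 1.367 + 1.173 + 1.357 + 1.533 + 2.853 + 2.563 = 10.846
α = (k/(k−1))·(1 − sum of item variances/total variance) = (6/5)·(1 − 10.846/33.370) = 0.81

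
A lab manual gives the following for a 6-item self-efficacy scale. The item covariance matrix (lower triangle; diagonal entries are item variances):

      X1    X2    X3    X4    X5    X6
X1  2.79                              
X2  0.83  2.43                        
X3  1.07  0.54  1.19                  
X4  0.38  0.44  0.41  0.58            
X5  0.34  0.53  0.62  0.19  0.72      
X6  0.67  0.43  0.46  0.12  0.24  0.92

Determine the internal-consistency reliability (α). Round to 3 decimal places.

α = 0.753

Σσᵢ² = 2.79 + 2.43 + 1.19 + 0.58 + 0.72 + 0.92 = 8.63
Sum of off-diagonal covariances = 7.27
σ²_T = 8.63 + 2 × 7.27 = 23.17
α = (k/(k−1))·(1 − Σσᵢ²/σ²_T) = (6/5)·(1 − 8.63/23.17) = 0.753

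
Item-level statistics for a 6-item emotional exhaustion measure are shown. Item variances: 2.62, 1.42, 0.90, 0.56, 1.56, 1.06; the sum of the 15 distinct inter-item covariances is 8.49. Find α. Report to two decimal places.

sum of item variances = 2.62 + 1.42 + 0.90 + 0.56 + 1.56 + 1.06 = 8.12
Sum of distinct covariances = 8.49
σ²_total = sum of item variances + 2·Σcov = 8.12 + 2 × 8.49 = 25.10
α = (6/5)·(1 − 8.12/25.10) = 0.81

α = 0.81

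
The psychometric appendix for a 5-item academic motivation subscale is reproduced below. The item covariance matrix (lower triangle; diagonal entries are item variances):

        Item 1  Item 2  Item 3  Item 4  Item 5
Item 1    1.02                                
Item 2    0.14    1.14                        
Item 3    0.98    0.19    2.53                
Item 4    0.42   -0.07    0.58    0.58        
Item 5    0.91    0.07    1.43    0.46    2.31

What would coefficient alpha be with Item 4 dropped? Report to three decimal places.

Remaining items: Item 1, Item 2, Item 3, Item 5 (k = 4).
Σσ²ᵢ = 1.02 + 1.14 + 2.53 + 2.31 = 7.00
σ²_T = 7.00 + 2 × 3.72 = 14.44
α (item deleted) = (4/3)·(1 − 7.00/14.44) = 0.687

α = 0.687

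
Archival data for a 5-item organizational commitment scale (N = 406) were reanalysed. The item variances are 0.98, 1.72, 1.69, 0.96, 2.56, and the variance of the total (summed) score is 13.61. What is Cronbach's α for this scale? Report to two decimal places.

ΣVar(i) = 0.98 + 1.72 + 1.69 + 0.96 + 2.56 = 7.91
α = (k/(k−1))·(1 − ΣVar(i)/Var(T)) = (5/4)·(1 − 7.91/13.61) = 0.52

α = 0.52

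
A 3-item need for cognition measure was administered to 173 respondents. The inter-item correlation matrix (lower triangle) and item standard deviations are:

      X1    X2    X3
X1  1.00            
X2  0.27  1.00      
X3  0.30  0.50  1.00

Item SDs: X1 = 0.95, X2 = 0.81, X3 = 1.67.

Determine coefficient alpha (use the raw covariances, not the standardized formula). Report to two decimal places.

Σσ²ᵢ = 0.95² + 0.81² + 1.67² = 4.3475
Covariances σ_ij = r_ij · s_i · s_j:
  σ(X1,X2) = 0.27 × 0.95 × 0.81 = 0.2078
  σ(X1,X3) = 0.30 × 0.95 × 1.67 = 0.4759
  σ(X2,X3) = 0.50 × 0.81 × 1.67 = 0.6764
σ²_T = Σσ²ᵢ + 2·Σσ_ij = 4.3475 + 2 × 1.3601 = 7.0677
α = (3/2)·(1 − 4.3475/7.0677) = 0.58

coefficient alpha = 0.58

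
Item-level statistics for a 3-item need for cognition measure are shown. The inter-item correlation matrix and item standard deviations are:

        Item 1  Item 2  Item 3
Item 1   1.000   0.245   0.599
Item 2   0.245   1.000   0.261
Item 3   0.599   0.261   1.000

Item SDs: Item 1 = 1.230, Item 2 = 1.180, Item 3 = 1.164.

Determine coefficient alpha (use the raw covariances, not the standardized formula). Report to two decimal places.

α = 0.64

Σσ²ᵢ = 1.230² + 1.180² + 1.164² = 4.2602
Covariances σ_ij = r_ij · s_i · s_j:
  σ(Item 1,Item 2) = 0.245 × 1.230 × 1.180 = 0.3556
  σ(Item 1,Item 3) = 0.599 × 1.230 × 1.164 = 0.8576
  σ(Item 2,Item 3) = 0.261 × 1.180 × 1.164 = 0.3585
σ²_T = Σσ²ᵢ + 2·Σσ_ij = 4.2602 + 2 × 1.5717 = 7.4036
α = (3/2)·(1 − 4.2602/7.4036) = 0.64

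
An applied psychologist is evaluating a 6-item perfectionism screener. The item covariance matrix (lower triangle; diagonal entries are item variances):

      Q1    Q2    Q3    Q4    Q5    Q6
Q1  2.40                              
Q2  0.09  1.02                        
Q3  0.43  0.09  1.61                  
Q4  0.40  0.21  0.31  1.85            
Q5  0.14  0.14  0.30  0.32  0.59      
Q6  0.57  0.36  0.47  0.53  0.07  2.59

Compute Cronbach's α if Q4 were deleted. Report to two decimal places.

Remaining items: Q1, Q2, Q3, Q5, Q6 (k = 5).
Σσᵢ² = 2.40 + 1.02 + 1.61 + 0.59 + 2.59 = 8.21
σ²_total = 8.21 + 2 × 2.66 = 13.53
α (item deleted) = (5/4)·(1 − 8.21/13.53) = 0.49

α = 0.49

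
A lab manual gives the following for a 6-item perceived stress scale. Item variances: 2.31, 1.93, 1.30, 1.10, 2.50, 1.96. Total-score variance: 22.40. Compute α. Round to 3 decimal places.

α = 0.605

Σσᵢ² = 2.31 + 1.93 + 1.30 + 1.10 + 2.50 + 1.96 = 11.10
α = (k/(k−1))·(1 − Σσᵢ²/total variance) = (6/5)·(1 − 11.10/22.40) = 0.605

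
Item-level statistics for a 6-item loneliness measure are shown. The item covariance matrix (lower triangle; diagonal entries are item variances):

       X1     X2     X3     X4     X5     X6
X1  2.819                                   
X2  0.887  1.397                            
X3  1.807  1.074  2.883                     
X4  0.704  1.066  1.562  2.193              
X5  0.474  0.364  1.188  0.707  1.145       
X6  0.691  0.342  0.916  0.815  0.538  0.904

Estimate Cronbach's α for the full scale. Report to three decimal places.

Σσᵢ² = 2.819 + 1.397 + 2.883 + 2.193 + 1.145 + 0.904 = 11.341
Σ_{i<j} σ_ij = 13.135
Var(T) = 11.341 + 2 × 13.135 = 37.611
α = (k/(k−1))·(1 − Σσᵢ²/Var(T)) = (6/5)·(1 − 11.341/37.611) = 0.838

α = 0.838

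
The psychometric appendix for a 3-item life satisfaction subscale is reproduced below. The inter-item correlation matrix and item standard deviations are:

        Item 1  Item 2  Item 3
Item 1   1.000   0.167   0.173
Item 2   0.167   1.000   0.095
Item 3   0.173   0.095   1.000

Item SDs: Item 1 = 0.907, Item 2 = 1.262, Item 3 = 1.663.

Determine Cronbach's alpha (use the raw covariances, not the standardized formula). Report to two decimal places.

Cronbach's alpha = 0.30

Σσ²ᵢ = 0.907² + 1.262² + 1.663² = 5.1809
Covariances σ_ij = r_ij · s_i · s_j:
  σ(Item 1,Item 2) = 0.167 × 0.907 × 1.262 = 0.1912
  σ(Item 1,Item 3) = 0.173 × 0.907 × 1.663 = 0.2609
  σ(Item 2,Item 3) = 0.095 × 1.262 × 1.663 = 0.1994
σ²_T = Σσ²ᵢ + 2·Σσ_ij = 5.1809 + 2 × 0.6515 = 6.4839
α = (3/2)·(1 − 5.1809/6.4839) = 0.30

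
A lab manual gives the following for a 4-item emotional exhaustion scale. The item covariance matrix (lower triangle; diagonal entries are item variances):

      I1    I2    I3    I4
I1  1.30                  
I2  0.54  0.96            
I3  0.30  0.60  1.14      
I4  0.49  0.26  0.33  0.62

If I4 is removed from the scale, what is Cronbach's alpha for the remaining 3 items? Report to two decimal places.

Remaining items: I1, I2, I3 (k = 3).
ΣVar(i) = 1.30 + 0.96 + 1.14 = 3.40
total variance = 3.40 + 2 × 1.44 = 6.28
α (item deleted) = (3/2)·(1 − 3.40/6.28) = 0.69

Cronbach's alpha = 0.69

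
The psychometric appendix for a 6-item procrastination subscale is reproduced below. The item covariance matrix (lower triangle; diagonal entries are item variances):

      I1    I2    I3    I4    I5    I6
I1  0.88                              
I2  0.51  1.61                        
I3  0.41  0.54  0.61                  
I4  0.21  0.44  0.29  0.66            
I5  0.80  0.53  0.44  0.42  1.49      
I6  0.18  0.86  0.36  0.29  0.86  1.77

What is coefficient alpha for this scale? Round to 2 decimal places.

α = 0.80

Σσ²ᵢ = 0.88 + 1.61 + 0.61 + 0.66 + 1.49 + 1.77 = 7.02
Sum of the distinct covariances = 7.14
σ²_total = 7.02 + 2 × 7.14 = 21.30
α = (k/(k−1))·(1 − Σσ²ᵢ/σ²_total) = (6/5)·(1 − 7.02/21.30) = 0.80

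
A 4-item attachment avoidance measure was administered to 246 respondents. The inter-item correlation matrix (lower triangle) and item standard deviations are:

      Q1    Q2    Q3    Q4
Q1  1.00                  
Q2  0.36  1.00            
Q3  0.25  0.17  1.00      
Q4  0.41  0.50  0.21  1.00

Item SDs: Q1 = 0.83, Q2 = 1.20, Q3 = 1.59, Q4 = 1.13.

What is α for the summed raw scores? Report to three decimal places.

Σσ²ᵢ = 0.83² + 1.20² + 1.59² + 1.13² = 5.9339
Covariances σ_ij = r_ij · s_i · s_j:
  σ(Q1,Q2) = 0.36 × 0.83 × 1.20 = 0.3586
  σ(Q1,Q3) = 0.25 × 0.83 × 1.59 = 0.3299
  σ(Q1,Q4) = 0.41 × 0.83 × 1.13 = 0.3845
  σ(Q2,Q3) = 0.17 × 1.20 × 1.59 = 0.3244
  σ(Q2,Q4) = 0.50 × 1.20 × 1.13 = 0.6780
  σ(Q3,Q4) = 0.21 × 1.59 × 1.13 = 0.3773
σ²_T = Σσ²ᵢ + 2·Σσ_ij = 5.9339 + 2 × 2.4527 = 10.8393
α = (4/3)·(1 − 5.9339/10.8393) = 0.603

α = 0.603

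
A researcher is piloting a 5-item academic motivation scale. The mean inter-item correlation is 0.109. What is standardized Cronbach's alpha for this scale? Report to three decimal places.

standardized Cronbach's alpha = 0.380

Standardized α = k·r̄ / (1 + (k−1)·r̄) = 5 × 0.109 / (1 + 4 × 0.109)
  = 0.5450 / 1.4360 = 0.380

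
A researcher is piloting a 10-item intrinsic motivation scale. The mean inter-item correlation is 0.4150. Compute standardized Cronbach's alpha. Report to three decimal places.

Standardized α = k·r̄ / (1 + (k−1)·r̄) = 10 × 0.4150 / (1 + 9 × 0.4150)
  = 4.1500 / 4.7350 = 0.876

α = 0.876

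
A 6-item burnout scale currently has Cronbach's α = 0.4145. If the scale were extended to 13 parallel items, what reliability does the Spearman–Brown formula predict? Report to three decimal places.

Length factor m = 13/6 = 2.1667
α' = m·α / (1 + (m−1)·α)
   = 13/6 × 0.4145 / (1 + (13/6 − 1) × 0.4145)
   = 0.8981 / 1.4836 = 0.605

predicted reliability = 0.605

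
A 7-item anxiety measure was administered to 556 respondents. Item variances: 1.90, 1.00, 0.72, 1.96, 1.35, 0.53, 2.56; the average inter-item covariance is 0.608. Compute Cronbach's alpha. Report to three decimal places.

Σσ²ᵢ = 1.90 + 1.00 + 0.72 + 1.96 + 1.35 + 0.53 + 2.56 = 10.02
Sum of the 21 distinct covariances = 21 × 0.608 = 12.768
total variance = Σσ²ᵢ + 2·Σcov = 10.02 + 2 × 12.768 = 35.556
α = (7/6)·(1 − 10.02/35.556) = 0.838

α = 0.838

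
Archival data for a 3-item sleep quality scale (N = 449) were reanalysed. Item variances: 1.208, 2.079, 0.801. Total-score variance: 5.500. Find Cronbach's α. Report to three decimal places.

Cronbach's α = 0.385

Σσ²ᵢ = 1.208 + 2.079 + 0.801 = 4.088
α = (k/(k−1))·(1 − Σσ²ᵢ/σ²_T) = (3/2)·(1 − 4.088/5.500) = 0.385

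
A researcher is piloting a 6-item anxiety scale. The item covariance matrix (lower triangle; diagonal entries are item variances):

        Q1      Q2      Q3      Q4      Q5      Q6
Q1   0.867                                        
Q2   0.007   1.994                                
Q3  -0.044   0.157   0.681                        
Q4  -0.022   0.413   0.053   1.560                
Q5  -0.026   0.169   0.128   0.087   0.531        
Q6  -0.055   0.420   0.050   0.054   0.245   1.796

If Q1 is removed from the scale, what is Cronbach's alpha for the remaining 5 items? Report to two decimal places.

Remaining items: Q2, Q3, Q4, Q5, Q6 (k = 5).
sum of item variances = 1.994 + 0.681 + 1.560 + 0.531 + 1.796 = 6.562
σ²_T = 6.562 + 2 × 1.776 = 10.114
α (item deleted) = (5/4)·(1 − 6.562/10.114) = 0.44

α = 0.44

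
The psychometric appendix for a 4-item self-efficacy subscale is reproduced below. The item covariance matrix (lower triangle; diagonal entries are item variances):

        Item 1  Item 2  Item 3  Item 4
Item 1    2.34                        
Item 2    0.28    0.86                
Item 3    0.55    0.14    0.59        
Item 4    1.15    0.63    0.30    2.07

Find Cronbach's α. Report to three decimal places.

sum of item variances = 2.34 + 0.86 + 0.59 + 2.07 = 5.86
Σ_{i<j} σ_ij = 3.05
σ²_T = 5.86 + 2 × 3.05 = 11.96
α = (k/(k−1))·(1 − sum of item variances/σ²_T) = (4/3)·(1 − 5.86/11.96) = 0.680

α = 0.680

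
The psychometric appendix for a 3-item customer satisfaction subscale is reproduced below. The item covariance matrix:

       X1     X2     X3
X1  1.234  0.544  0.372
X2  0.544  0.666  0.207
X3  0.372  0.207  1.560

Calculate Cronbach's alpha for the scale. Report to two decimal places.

sum of item variances = 1.234 + 0.666 + 1.560 = 3.460
Sum of the distinct covariances = 1.123
total variance = 3.460 + 2 × 1.123 = 5.706
α = (k/(k−1))·(1 − sum of item variances/total variance) = (3/2)·(1 − 3.460/5.706) = 0.59

Cronbach's alpha = 0.59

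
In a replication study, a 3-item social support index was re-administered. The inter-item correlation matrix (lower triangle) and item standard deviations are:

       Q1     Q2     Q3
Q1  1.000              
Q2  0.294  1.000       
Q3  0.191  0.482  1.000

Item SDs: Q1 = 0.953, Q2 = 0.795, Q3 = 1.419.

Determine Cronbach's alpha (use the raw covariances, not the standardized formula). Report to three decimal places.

α = 0.549

Σσ²ᵢ = 0.953² + 0.795² + 1.419² = 3.5538
Covariances σ_ij = r_ij · s_i · s_j:
  σ(Q1,Q2) = 0.294 × 0.953 × 0.795 = 0.2227
  σ(Q1,Q3) = 0.191 × 0.953 × 1.419 = 0.2583
  σ(Q2,Q3) = 0.482 × 0.795 × 1.419 = 0.5437
σ²_T = Σσ²ᵢ + 2·Σσ_ij = 3.5538 + 2 × 1.0247 = 5.6032
α = (3/2)·(1 − 3.5538/5.6032) = 0.549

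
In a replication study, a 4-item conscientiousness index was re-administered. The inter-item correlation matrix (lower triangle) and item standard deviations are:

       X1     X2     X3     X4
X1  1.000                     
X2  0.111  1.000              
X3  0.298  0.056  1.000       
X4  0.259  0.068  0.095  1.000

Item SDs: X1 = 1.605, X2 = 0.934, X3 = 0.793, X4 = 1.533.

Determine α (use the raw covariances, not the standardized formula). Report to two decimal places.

α = 0.41

Σσ²ᵢ = 1.605² + 0.934² + 0.793² + 1.533² = 6.4273
Covariances σ_ij = r_ij · s_i · s_j:
  σ(X1,X2) = 0.111 × 1.605 × 0.934 = 0.1664
  σ(X1,X3) = 0.298 × 1.605 × 0.793 = 0.3793
  σ(X1,X4) = 0.259 × 1.605 × 1.533 = 0.6373
  σ(X2,X3) = 0.056 × 0.934 × 0.793 = 0.0415
  σ(X2,X4) = 0.068 × 0.934 × 1.533 = 0.0974
  σ(X3,X4) = 0.095 × 0.793 × 1.533 = 0.1155
σ²_T = Σσ²ᵢ + 2·Σσ_ij = 6.4273 + 2 × 1.4374 = 9.3021
α = (4/3)·(1 − 6.4273/9.3021) = 0.41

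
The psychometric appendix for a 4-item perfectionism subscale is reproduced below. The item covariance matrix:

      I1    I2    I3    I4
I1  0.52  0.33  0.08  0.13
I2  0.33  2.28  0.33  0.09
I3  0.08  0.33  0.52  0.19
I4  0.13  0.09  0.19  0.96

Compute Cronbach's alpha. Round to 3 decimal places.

α = 0.466

ΣVar(i) = 0.52 + 2.28 + 0.52 + 0.96 = 4.28
Sum of the distinct covariances = 1.15
σ²_T = 4.28 + 2 × 1.15 = 6.58
α = (k/(k−1))·(1 − ΣVar(i)/σ²_T) = (4/3)·(1 − 4.28/6.58) = 0.466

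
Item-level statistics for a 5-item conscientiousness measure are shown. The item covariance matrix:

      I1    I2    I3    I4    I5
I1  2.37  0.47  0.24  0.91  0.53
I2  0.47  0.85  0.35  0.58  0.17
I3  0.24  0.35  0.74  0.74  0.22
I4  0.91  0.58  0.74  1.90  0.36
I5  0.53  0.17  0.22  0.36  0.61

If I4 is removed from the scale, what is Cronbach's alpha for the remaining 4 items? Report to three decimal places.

α = 0.619

Remaining items: I1, I2, I3, I5 (k = 4).
sum of item variances = 2.37 + 0.85 + 0.74 + 0.61 = 4.57
σ²_total = 4.57 + 2 × 1.98 = 8.53
α (item deleted) = (4/3)·(1 − 4.57/8.53) = 0.619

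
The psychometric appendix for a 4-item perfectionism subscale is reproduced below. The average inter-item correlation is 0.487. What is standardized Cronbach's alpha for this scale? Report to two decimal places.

standardized Cronbach's alpha = 0.79

Standardized α = k·r̄ / (1 + (k−1)·r̄) = 4 × 0.487 / (1 + 3 × 0.487)
  = 1.9480 / 2.4610 = 0.79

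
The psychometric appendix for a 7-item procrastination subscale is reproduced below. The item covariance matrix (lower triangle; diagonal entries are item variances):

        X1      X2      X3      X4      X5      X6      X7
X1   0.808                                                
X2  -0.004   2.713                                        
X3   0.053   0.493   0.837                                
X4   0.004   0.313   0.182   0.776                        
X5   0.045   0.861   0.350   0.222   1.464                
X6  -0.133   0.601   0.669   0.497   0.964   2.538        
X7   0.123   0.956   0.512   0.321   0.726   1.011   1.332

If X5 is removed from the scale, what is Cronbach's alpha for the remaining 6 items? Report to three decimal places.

Cronbach's alpha = 0.665

Remaining items: X1, X2, X3, X4, X6, X7 (k = 6).
ΣVar(i) = 0.808 + 2.713 + 0.837 + 0.776 + 2.538 + 1.332 = 9.004
σ²_total = 9.004 + 2 × 5.598 = 20.200
α (item deleted) = (6/5)·(1 − 9.004/20.200) = 0.665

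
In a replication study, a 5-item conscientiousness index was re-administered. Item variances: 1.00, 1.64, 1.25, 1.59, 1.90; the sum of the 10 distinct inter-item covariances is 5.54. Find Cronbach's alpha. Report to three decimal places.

Σσ²ᵢ = 1.00 + 1.64 + 1.25 + 1.59 + 1.90 = 7.38
Sum of distinct covariances = 5.54
Var(T) = Σσ²ᵢ + 2·Σcov = 7.38 + 2 × 5.54 = 18.46
α = (5/4)·(1 − 7.38/18.46) = 0.750

α = 0.750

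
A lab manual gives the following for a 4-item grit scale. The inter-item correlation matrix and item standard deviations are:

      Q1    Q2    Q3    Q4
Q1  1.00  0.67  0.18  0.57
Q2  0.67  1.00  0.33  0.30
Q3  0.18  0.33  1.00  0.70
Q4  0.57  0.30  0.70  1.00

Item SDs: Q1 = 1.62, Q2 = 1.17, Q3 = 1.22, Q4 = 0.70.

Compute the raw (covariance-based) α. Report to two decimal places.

α = 0.73

Σσ²ᵢ = 1.62² + 1.17² + 1.22² + 0.70² = 5.9717
Covariances σ_ij = r_ij · s_i · s_j:
  σ(Q1,Q2) = 0.67 × 1.62 × 1.17 = 1.2699
  σ(Q1,Q3) = 0.18 × 1.62 × 1.22 = 0.3558
  σ(Q1,Q4) = 0.57 × 1.62 × 0.70 = 0.6464
  σ(Q2,Q3) = 0.33 × 1.17 × 1.22 = 0.4710
  σ(Q2,Q4) = 0.30 × 1.17 × 0.70 = 0.2457
  σ(Q3,Q4) = 0.70 × 1.22 × 0.70 = 0.5978
σ²_T = Σσ²ᵢ + 2·Σσ_ij = 5.9717 + 2 × 3.5866 = 13.1449
α = (4/3)·(1 − 5.9717/13.1449) = 0.73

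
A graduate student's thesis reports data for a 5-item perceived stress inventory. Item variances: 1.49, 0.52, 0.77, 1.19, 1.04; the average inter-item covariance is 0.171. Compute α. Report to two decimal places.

α = 0.51

ΣVar(i) = 1.49 + 0.52 + 0.77 + 1.19 + 1.04 = 5.01
Sum of the 10 distinct covariances = 10 × 0.171 = 1.710
Var(T) = ΣVar(i) + 2·Σcov = 5.01 + 2 × 1.710 = 8.430
α = (5/4)·(1 − 5.01/8.430) = 0.51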